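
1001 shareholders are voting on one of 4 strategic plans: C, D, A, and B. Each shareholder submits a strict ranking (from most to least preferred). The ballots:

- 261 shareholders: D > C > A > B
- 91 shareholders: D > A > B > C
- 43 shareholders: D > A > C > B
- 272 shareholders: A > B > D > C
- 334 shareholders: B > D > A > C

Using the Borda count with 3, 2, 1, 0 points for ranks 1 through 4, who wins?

C: 261·2 + 91·0 + 43·1 + 272·0 + 334·0 = 565
D: 261·3 + 91·3 + 43·3 + 272·1 + 334·2 = 2125
A: 261·1 + 91·2 + 43·2 + 272·3 + 334·1 = 1679
B: 261·0 + 91·1 + 43·0 + 272·2 + 334·3 = 1637
D has the highest Borda score (2125).

D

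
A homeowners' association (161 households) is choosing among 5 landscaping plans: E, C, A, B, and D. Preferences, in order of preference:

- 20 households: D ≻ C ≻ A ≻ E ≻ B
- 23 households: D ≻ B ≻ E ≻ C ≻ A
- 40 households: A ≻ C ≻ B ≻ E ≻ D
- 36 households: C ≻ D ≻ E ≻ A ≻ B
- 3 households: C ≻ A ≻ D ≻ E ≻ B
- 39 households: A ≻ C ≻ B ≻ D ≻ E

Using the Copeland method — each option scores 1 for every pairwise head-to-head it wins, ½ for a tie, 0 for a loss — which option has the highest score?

C

E: loses to C, A, B, and D → score 0.
C: beats E, A, B, and D → score 4.
A: beats E, B, and D; loses to C → score 3.
B: beats E; loses to C, A, and D → score 1.
D: beats E and B; loses to C and A → score 2.
C has the best pairwise record.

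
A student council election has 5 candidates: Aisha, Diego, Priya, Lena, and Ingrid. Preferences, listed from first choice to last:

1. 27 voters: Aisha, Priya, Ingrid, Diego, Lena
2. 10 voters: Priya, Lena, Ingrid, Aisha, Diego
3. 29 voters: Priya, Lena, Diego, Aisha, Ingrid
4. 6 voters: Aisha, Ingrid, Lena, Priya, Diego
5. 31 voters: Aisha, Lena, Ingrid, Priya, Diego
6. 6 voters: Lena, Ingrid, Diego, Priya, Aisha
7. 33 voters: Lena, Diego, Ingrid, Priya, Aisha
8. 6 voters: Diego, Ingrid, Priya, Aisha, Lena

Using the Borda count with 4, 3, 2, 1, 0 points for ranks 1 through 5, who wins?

Aisha: 27·4 + 10·1 + 29·1 + 6·4 + 31·4 + 6·0 + 33·0 + 6·1 = 301
Diego: 27·1 + 10·0 + 29·2 + 6·0 + 31·0 + 6·2 + 33·3 + 6·4 = 220
Priya: 27·3 + 10·4 + 29·4 + 6·1 + 31·1 + 6·1 + 33·1 + 6·2 = 325
Lena: 27·0 + 10·3 + 29·3 + 6·2 + 31·3 + 6·4 + 33·4 + 6·0 = 378
Ingrid: 27·2 + 10·2 + 29·0 + 6·3 + 31·2 + 6·3 + 33·2 + 6·3 = 256
Lena has the highest Borda score (378).

Lena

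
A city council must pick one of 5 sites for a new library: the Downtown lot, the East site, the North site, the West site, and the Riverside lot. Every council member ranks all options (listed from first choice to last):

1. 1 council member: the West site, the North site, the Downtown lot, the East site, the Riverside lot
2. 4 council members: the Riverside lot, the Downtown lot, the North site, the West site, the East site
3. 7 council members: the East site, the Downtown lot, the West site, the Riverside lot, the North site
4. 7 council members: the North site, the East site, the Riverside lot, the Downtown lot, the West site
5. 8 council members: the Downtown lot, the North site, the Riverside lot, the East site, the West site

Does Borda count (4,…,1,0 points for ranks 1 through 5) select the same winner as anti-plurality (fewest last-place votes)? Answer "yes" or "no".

yes

Borda — scores: the Downtown lot 74, the East site 58, the North site 63, the West site 22, the Riverside lot 53. Winner: the Downtown lot.
Anti-plurality — last-place votes: the Downtown lot 0, the East site 4, the North site 7, the West site 15, the Riverside lot 1. Winner: the Downtown lot.
The two methods agree.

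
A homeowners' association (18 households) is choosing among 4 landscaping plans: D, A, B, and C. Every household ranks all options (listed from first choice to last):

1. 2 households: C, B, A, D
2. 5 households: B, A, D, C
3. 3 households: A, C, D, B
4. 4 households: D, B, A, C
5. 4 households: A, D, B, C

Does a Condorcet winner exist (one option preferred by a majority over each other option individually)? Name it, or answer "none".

Checking pairwise contests:
A beats D 14–4.
B beats A 11–7.
D beats B 11–7.
D beats C 13–5.
Every option loses at least one head-to-head, so there is no Condorcet winner.

none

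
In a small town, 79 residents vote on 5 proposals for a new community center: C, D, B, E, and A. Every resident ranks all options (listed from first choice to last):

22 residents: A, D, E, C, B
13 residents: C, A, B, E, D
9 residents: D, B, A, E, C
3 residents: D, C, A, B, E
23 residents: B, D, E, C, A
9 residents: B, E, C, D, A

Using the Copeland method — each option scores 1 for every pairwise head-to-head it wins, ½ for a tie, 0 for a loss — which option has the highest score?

B

C: beats A; loses to D, B, and E → score 1.
D: beats C, E, and A; loses to B → score 3.
B: beats C, D, E, and A → score 4.
E: beats C; loses to D, B, and A → score 1.
A: beats E; loses to C, D, and B → score 1.
B has the best pairwise record.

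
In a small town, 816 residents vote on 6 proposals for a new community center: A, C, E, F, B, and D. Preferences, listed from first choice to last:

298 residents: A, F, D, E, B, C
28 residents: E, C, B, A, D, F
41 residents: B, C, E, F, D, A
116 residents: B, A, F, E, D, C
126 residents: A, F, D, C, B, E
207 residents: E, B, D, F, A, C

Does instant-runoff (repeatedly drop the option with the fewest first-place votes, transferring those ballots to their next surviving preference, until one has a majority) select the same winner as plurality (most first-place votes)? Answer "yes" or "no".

yes

Instant-runoff — R1 A 424, C 0, E 235, F 0, B 157, D 0 (A winner). Winner: A.
Plurality — first-place votes: A 424, C 0, E 235, F 0, B 157, D 0. Winner: A.
The two methods agree.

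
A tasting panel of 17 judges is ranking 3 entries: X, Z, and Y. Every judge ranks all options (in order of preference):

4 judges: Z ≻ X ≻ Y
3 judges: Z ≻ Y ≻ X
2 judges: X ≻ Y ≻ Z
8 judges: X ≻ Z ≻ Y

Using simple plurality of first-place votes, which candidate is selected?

X

First-place votes: X 10, Z 7, Y 0.
X has the most first-place votes.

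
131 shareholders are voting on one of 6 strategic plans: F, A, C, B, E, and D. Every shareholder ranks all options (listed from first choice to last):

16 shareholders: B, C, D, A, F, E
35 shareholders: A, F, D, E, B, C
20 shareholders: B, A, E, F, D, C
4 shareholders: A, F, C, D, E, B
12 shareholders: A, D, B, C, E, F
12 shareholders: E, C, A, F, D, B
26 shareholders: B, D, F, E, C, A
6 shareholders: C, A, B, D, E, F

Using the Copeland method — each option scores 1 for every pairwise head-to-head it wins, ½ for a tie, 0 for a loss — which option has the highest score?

A

F: beats C, E, and D; loses to A and B → score 3.
A: beats F, C, B, E, and D → score 5.
C: loses to F, A, B, E, and D → score 0.
B: beats F, C, E, and D; loses to A → score 4.
E: beats C; loses to F, A, B, and D → score 1.
D: beats C and E; loses to F, A, and B → score 2.
A has the best pairwise record.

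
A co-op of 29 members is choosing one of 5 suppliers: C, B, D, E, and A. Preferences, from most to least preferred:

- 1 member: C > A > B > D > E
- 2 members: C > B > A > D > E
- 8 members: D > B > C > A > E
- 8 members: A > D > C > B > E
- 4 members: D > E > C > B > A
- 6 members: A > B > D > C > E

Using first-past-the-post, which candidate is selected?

First-place votes: C 3, B 0, D 12, E 0, A 14.
A has the most first-place votes.

A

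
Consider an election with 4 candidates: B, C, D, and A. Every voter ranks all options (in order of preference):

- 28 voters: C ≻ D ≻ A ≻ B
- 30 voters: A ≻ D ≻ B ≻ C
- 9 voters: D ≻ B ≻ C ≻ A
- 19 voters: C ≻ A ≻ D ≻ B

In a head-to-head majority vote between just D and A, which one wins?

A

Voters preferring D to A: 37; preferring A to D: 49.
A wins the head-to-head.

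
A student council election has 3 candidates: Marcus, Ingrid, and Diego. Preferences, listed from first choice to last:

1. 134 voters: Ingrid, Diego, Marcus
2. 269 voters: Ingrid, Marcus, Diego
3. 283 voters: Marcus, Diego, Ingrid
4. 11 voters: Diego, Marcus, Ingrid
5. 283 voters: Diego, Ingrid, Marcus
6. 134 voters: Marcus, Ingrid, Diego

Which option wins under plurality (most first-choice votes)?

First-place votes: Marcus 417, Ingrid 403, Diego 294.
Marcus has the most first-place votes.

Marcus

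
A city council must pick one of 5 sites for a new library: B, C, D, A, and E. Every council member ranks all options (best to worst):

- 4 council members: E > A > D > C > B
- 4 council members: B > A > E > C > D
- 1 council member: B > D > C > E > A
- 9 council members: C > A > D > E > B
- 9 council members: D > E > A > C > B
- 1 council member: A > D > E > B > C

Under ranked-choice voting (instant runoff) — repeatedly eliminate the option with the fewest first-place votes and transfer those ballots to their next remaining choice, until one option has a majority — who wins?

Round 1: B 5, C 9, D 9, A 1, E 4. Eliminate A.
Round 2: B 5, C 9, D 10, E 4. Eliminate E.
Round 3: B 5, C 9, D 14. Eliminate B.
Round 4: C 13, D 15. D has a majority.

D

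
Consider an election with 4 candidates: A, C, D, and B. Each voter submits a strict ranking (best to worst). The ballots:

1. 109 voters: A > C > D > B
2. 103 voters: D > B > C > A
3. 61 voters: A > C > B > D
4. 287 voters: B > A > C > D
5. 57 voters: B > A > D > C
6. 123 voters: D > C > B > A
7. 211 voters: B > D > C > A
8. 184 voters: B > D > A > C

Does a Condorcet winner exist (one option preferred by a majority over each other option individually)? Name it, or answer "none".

B

B vs A: 965–170 for B.
B vs C: 842–293 for B.
B vs D: 800–335 for B.
B beats every other option head-to-head.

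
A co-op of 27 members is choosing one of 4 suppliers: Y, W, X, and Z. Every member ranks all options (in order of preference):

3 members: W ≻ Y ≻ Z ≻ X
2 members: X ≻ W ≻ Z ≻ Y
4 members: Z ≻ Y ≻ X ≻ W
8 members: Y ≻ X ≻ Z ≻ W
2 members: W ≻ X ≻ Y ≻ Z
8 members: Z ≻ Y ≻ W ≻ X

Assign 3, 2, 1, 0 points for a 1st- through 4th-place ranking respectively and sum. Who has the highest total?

Y: 3·2 + 2·0 + 4·2 + 8·3 + 2·1 + 8·2 = 56
W: 3·3 + 2·2 + 4·0 + 8·0 + 2·3 + 8·1 = 27
X: 3·0 + 2·3 + 4·1 + 8·2 + 2·2 + 8·0 = 30
Z: 3·1 + 2·1 + 4·3 + 8·1 + 2·0 + 8·3 = 49
Y has the highest Borda score (56).

Y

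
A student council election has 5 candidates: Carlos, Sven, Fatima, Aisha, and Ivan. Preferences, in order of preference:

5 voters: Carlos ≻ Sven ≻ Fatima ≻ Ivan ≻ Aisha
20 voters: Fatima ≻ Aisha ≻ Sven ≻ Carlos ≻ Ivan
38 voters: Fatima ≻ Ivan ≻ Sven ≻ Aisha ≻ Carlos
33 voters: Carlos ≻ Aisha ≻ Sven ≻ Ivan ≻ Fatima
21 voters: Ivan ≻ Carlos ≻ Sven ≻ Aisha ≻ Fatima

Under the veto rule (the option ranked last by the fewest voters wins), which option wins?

Last-place votes: Carlos 38, Sven 0, Fatima 54, Aisha 5, Ivan 20.
Sven is ranked last by the fewest voters, so Sven wins.

Sven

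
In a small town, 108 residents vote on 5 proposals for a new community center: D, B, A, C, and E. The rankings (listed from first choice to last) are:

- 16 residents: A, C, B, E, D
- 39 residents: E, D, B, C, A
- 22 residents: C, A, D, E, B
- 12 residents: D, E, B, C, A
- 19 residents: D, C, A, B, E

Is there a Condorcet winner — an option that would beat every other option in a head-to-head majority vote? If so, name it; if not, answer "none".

Checking pairwise contests:
E beats D 55–53.
D beats B 92–16.
D beats A 70–38.
D beats C 70–38.
A beats E 57–51.
Every option loses at least one head-to-head, so there is no Condorcet winner.

none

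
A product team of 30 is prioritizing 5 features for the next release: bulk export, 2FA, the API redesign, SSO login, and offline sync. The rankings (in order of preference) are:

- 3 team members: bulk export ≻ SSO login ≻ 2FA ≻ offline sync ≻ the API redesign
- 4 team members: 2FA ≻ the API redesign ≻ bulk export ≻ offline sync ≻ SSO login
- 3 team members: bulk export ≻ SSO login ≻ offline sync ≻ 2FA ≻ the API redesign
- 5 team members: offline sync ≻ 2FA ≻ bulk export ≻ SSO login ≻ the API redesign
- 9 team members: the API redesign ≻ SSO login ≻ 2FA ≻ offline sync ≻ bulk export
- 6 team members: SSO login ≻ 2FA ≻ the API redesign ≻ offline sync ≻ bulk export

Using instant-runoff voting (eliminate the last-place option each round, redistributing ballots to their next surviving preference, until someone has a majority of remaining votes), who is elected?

Round 1: bulk export 6, 2FA 4, the API redesign 9, SSO login 6, offline sync 5. Eliminate 2FA.
Round 2: bulk export 6, the API redesign 13, SSO login 6, offline sync 5. Eliminate offline sync.
Round 3: bulk export 11, the API redesign 13, SSO login 6. Eliminate SSO login.
Round 4: bulk export 11, the API redesign 19. The API redesign has a majority.

the API redesign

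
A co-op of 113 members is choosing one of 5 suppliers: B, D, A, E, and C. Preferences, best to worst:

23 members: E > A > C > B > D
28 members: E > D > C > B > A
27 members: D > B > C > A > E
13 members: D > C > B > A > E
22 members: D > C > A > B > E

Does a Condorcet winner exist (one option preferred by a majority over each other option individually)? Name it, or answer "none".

D

D vs B: 90–23 for D.
D vs A: 90–23 for D.
D vs E: 62–51 for D.
D vs C: 90–23 for D.
D beats every other option head-to-head.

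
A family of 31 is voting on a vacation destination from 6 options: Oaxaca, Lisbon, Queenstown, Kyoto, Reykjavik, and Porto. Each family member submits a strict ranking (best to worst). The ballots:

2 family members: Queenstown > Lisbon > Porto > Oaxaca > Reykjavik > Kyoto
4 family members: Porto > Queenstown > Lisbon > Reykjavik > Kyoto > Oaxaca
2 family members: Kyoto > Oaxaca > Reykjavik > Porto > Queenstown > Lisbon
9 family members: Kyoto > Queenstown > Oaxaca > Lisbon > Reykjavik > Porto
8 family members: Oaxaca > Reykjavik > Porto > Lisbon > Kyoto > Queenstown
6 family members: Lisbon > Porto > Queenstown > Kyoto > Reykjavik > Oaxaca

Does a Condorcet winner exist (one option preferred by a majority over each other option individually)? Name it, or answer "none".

Checking pairwise contests:
Queenstown beats Oaxaca 21–10.
Oaxaca beats Lisbon 19–12.
Kyoto beats Queenstown 19–12.
Lisbon beats Kyoto 20–11.
Oaxaca beats Reykjavik 21–10.
Oaxaca beats Porto 19–12.
Every option loses at least one head-to-head, so there is no Condorcet winner.

none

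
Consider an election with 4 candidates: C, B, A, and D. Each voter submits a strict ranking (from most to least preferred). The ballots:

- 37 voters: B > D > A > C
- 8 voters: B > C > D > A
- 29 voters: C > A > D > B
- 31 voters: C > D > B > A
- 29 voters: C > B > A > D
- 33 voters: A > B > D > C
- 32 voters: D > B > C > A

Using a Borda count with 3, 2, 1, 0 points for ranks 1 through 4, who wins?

C: 37·0 + 8·2 + 29·3 + 31·3 + 29·3 + 33·0 + 32·1 = 315
B: 37·3 + 8·3 + 29·0 + 31·1 + 29·2 + 33·2 + 32·2 = 354
A: 37·1 + 8·0 + 29·2 + 31·0 + 29·1 + 33·3 + 32·0 = 223
D: 37·2 + 8·1 + 29·1 + 31·2 + 29·0 + 33·1 + 32·3 = 302
B has the highest Borda score (354).

B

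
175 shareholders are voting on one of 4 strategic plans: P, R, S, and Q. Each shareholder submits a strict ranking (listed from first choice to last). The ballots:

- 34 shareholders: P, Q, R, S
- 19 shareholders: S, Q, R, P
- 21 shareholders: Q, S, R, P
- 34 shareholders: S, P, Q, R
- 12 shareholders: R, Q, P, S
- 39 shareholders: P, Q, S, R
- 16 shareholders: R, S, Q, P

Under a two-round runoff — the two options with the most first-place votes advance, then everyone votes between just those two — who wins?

Round 1 first-place votes: P 73, R 28, S 53, Q 21.
P and S advance.
Runoff: P is preferred to S by 85 voters; S by 90.
S wins the runoff.

S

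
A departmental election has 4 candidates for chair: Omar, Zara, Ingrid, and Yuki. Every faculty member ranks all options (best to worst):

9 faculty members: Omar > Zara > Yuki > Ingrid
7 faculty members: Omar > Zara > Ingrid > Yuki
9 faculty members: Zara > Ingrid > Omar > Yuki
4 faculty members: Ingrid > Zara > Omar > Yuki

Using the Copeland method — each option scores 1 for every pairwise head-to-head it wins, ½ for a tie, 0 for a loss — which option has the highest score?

Omar

Omar: beats Zara, Ingrid, and Yuki → score 3.
Zara: beats Ingrid and Yuki; loses to Omar → score 2.
Ingrid: beats Yuki; loses to Omar and Zara → score 1.
Yuki: loses to Omar, Zara, and Ingrid → score 0.
Omar has the best pairwise record.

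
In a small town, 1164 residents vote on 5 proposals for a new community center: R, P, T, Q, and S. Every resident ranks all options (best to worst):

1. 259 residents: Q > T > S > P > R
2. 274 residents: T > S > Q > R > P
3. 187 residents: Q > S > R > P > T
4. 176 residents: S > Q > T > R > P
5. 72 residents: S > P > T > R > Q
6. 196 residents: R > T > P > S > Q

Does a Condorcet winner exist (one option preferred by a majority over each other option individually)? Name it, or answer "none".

none

Checking pairwise contests:
T beats R 781–383.
R beats P 833–331.
Q beats T 622–542.
S beats Q 718–446.
T beats S 729–435.
Every option loses at least one head-to-head, so there is no Condorcet winner.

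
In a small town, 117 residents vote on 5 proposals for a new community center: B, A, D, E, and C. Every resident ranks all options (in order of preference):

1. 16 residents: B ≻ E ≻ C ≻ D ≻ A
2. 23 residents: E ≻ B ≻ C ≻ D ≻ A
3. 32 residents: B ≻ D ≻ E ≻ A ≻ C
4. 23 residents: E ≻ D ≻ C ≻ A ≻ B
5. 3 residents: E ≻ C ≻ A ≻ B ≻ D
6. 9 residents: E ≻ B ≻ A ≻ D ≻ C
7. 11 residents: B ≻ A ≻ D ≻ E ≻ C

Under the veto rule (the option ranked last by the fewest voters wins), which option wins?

E

Last-place votes: B 23, A 39, D 3, E 0, C 52.
E is ranked last by the fewest voters, so E wins.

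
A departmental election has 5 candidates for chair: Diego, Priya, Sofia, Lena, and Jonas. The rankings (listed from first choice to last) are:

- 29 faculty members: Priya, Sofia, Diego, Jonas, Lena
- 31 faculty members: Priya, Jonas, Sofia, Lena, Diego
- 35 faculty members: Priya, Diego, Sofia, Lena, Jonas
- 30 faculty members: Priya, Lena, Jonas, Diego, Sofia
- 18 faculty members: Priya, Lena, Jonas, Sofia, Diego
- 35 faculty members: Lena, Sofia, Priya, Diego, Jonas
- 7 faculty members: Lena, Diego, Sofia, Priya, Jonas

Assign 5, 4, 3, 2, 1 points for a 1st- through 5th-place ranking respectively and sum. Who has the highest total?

Priya

Diego: 29·3 + 31·1 + 35·4 + 30·2 + 18·1 + 35·2 + 7·4 = 434
Priya: 29·5 + 31·5 + 35·5 + 30·5 + 18·5 + 35·3 + 7·2 = 834
Sofia: 29·4 + 31·3 + 35·3 + 30·1 + 18·2 + 35·4 + 7·3 = 541
Lena: 29·1 + 31·2 + 35·2 + 30·4 + 18·4 + 35·5 + 7·5 = 563
Jonas: 29·2 + 31·4 + 35·1 + 30·3 + 18·3 + 35·1 + 7·1 = 403
Priya has the highest Borda score (834).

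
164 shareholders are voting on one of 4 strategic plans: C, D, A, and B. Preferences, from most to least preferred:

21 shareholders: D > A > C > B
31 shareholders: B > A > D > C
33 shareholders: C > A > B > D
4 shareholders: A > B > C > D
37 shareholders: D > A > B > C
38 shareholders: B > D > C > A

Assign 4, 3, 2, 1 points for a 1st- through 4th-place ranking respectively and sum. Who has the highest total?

B

C: 21·2 + 31·1 + 33·4 + 4·2 + 37·1 + 38·2 = 326
D: 21·4 + 31·2 + 33·1 + 4·1 + 37·4 + 38·3 = 445
A: 21·3 + 31·3 + 33·3 + 4·4 + 37·3 + 38·1 = 420
B: 21·1 + 31·4 + 33·2 + 4·3 + 37·2 + 38·4 = 449
B has the highest Borda score (449).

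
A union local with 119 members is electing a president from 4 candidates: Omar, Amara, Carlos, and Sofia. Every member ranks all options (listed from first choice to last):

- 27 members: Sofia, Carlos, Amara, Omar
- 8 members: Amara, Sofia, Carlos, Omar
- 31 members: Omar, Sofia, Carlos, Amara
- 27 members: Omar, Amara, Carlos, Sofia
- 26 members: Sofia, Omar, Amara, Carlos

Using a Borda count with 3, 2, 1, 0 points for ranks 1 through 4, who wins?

Sofia

Omar: 27·0 + 8·0 + 31·3 + 27·3 + 26·2 = 226
Amara: 27·1 + 8·3 + 31·0 + 27·2 + 26·1 = 131
Carlos: 27·2 + 8·1 + 31·1 + 27·1 + 26·0 = 120
Sofia: 27·3 + 8·2 + 31·2 + 27·0 + 26·3 = 237
Sofia has the highest Borda score (237).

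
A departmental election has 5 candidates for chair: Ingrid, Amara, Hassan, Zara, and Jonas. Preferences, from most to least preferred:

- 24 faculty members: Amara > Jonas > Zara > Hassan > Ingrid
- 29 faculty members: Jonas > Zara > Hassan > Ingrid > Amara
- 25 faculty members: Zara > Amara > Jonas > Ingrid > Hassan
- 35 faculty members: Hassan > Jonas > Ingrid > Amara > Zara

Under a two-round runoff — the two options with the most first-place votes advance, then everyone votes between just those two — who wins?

Jonas

Round 1 first-place votes: Ingrid 0, Amara 24, Hassan 35, Zara 25, Jonas 29.
Hassan and Jonas advance.
Runoff: Hassan is preferred to Jonas by 35 voters; Jonas by 78.
Jonas wins the runoff.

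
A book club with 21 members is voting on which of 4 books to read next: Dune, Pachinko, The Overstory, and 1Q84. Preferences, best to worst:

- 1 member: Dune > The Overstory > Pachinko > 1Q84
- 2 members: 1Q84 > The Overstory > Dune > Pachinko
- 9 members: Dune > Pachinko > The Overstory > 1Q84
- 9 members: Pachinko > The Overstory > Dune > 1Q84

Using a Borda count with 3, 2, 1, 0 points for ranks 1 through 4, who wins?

Pachinko

Dune: 1·3 + 2·1 + 9·3 + 9·1 = 41
Pachinko: 1·1 + 2·0 + 9·2 + 9·3 = 46
The Overstory: 1·2 + 2·2 + 9·1 + 9·2 = 33
1Q84: 1·0 + 2·3 + 9·0 + 9·0 = 6
Pachinko has the highest Borda score (46).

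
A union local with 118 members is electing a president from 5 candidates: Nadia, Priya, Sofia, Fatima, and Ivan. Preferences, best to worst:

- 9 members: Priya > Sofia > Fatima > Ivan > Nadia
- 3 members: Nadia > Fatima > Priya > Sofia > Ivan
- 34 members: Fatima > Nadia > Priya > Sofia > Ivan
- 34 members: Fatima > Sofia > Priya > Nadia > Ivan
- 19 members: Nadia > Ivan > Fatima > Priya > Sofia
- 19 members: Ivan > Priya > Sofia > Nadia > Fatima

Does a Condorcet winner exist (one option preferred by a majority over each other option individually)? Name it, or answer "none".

Fatima

Fatima vs Nadia: 77–41 for Fatima.
Fatima vs Priya: 90–28 for Fatima.
Fatima vs Sofia: 90–28 for Fatima.
Fatima vs Ivan: 80–38 for Fatima.
Fatima beats every other option head-to-head.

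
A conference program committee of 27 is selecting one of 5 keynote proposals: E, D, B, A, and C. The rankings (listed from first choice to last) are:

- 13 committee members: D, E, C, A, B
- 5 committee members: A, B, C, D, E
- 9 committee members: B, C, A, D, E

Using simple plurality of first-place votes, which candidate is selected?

First-place votes: E 0, D 13, B 9, A 5, C 0.
D has the most first-place votes.

D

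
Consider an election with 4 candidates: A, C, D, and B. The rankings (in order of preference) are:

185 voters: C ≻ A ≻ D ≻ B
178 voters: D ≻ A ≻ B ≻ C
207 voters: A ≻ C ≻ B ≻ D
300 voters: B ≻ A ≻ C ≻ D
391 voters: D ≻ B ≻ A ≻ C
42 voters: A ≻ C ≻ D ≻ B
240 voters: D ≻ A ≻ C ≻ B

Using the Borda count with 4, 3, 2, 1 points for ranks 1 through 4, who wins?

A

A: 185·3 + 178·3 + 207·4 + 300·3 + 391·2 + 42·4 + 240·3 = 4487
C: 185·4 + 178·1 + 207·3 + 300·2 + 391·1 + 42·3 + 240·2 = 3136
D: 185·2 + 178·4 + 207·1 + 300·1 + 391·4 + 42·2 + 240·4 = 4197
B: 185·1 + 178·2 + 207·2 + 300·4 + 391·3 + 42·1 + 240·1 = 3610
A has the highest Borda score (4487).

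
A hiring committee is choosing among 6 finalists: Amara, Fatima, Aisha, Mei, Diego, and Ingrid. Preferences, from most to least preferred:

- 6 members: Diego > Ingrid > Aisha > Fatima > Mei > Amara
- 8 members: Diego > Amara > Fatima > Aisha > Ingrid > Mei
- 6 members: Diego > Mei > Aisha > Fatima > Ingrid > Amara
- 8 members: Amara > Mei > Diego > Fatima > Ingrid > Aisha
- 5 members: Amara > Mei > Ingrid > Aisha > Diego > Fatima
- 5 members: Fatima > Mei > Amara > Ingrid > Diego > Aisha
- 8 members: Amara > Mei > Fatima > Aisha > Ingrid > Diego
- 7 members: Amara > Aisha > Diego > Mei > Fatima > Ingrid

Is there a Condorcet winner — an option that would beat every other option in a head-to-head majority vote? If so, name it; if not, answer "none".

Amara vs Fatima: 36–17 for Amara.
Amara vs Aisha: 41–12 for Amara.
Amara vs Mei: 36–17 for Amara.
Amara vs Diego: 33–20 for Amara.
Amara vs Ingrid: 41–12 for Amara.
Amara beats every other option head-to-head.

Amara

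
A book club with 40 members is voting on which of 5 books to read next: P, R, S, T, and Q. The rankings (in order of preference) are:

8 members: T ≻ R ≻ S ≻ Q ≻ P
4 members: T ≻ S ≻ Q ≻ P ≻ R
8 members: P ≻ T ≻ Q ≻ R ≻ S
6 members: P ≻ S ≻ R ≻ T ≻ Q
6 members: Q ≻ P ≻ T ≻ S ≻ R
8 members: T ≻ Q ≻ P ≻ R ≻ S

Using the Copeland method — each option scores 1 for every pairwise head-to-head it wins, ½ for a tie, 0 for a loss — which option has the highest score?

P: beats R and S; ties T; loses to Q → score 2.5.
R: beats S; loses to P, T, and Q → score 1.
S: loses to P, R, T, and Q → score 0.
T: beats R, S, and Q; ties P → score 3.5.
Q: beats P, R, and S; loses to T → score 3.
T has the best pairwise record.

T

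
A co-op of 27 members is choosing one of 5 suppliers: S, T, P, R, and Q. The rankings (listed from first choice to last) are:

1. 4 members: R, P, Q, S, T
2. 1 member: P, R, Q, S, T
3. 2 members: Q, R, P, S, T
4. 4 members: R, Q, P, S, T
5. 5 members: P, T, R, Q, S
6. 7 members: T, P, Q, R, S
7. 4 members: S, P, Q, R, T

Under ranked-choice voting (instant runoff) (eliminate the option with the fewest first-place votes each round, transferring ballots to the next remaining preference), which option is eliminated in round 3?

Round 1: S 4, T 7, P 6, R 8, Q 2. Eliminate Q.
Round 2: S 4, T 7, P 6, R 10. Eliminate S.
Round 3: T 7, P 10, R 10. Eliminate T.

T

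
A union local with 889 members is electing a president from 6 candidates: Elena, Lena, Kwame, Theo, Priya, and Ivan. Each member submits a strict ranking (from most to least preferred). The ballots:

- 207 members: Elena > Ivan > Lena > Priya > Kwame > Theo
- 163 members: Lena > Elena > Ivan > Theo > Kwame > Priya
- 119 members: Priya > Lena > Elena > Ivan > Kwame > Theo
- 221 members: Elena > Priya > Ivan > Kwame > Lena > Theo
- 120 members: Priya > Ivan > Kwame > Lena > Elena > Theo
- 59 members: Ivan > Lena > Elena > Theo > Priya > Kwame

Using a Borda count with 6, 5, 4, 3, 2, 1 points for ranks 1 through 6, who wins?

Elena: 207·6 + 163·5 + 119·4 + 221·6 + 120·2 + 59·4 = 4335
Lena: 207·4 + 163·6 + 119·5 + 221·2 + 120·3 + 59·5 = 3498
Kwame: 207·2 + 163·2 + 119·2 + 221·3 + 120·4 + 59·1 = 2180
Theo: 207·1 + 163·3 + 119·1 + 221·1 + 120·1 + 59·3 = 1333
Priya: 207·3 + 163·1 + 119·6 + 221·5 + 120·6 + 59·2 = 3441
Ivan: 207·5 + 163·4 + 119·3 + 221·4 + 120·5 + 59·6 = 3882
Elena has the highest Borda score (4335).

Elena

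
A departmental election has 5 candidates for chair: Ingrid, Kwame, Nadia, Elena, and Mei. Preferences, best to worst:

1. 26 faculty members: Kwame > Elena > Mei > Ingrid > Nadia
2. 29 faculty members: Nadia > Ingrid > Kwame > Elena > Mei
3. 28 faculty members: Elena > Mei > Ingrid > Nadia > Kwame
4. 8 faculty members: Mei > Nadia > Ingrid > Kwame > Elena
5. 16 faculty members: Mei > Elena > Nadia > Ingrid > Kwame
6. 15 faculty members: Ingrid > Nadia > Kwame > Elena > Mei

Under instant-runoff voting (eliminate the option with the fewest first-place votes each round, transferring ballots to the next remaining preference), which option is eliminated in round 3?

Kwame

Round 1: Ingrid 15, Kwame 26, Nadia 29, Elena 28, Mei 24. Eliminate Ingrid.
Round 2: Kwame 26, Nadia 44, Elena 28, Mei 24. Eliminate Mei.
Round 3: Kwame 26, Nadia 52, Elena 44. Eliminate Kwame.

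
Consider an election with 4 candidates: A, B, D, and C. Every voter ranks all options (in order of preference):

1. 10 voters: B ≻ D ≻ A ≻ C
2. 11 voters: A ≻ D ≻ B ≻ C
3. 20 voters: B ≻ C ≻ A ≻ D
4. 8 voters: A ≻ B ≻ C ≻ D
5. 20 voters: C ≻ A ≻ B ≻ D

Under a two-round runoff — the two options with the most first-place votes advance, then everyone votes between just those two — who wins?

B

Round 1 first-place votes: A 19, B 30, D 0, C 20.
B and C advance.
Runoff: B is preferred to C by 49 voters; C by 20.
B wins the runoff.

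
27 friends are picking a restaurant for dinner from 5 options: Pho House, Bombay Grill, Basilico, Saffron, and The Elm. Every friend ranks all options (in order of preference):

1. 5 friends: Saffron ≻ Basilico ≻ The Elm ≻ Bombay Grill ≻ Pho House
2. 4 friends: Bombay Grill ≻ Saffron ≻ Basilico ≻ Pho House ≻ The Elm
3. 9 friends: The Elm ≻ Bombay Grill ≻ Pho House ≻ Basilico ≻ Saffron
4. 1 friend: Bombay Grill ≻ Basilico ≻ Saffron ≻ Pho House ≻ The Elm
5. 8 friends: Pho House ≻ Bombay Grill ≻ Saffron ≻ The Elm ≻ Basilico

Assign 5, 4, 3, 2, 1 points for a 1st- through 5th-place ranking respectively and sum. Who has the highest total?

Pho House: 5·1 + 4·2 + 9·3 + 1·2 + 8·5 = 82
Bombay Grill: 5·2 + 4·5 + 9·4 + 1·5 + 8·4 = 103
Basilico: 5·4 + 4·3 + 9·2 + 1·4 + 8·1 = 62
Saffron: 5·5 + 4·4 + 9·1 + 1·3 + 8·3 = 77
The Elm: 5·3 + 4·1 + 9·5 + 1·1 + 8·2 = 81
Bombay Grill has the highest Borda score (103).

Bombay Grill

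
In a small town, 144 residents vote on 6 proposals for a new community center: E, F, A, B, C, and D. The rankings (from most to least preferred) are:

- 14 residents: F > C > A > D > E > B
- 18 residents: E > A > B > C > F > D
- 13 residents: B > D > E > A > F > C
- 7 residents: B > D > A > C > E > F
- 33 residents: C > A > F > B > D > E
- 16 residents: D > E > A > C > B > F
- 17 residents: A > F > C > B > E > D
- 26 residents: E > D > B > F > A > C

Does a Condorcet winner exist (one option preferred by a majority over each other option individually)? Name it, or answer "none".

none

Checking pairwise contests:
D beats E 83–61.
E beats F 80–64.
E beats A 73–71.
E beats B 74–70.
E beats C 73–71.
F beats D 82–62.
Every option loses at least one head-to-head, so there is no Condorcet winner.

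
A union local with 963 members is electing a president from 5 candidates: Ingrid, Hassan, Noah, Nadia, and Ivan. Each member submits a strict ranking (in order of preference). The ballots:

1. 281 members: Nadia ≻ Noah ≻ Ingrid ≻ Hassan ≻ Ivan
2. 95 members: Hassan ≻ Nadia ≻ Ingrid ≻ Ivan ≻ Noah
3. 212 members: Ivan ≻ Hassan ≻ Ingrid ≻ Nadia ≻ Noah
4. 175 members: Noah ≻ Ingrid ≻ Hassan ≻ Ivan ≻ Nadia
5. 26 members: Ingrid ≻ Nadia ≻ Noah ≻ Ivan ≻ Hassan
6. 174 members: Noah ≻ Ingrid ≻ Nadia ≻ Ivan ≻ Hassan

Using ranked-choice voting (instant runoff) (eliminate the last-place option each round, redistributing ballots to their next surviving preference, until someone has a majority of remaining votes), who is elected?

Round 1: Ingrid 26, Hassan 95, Noah 349, Nadia 281, Ivan 212. Eliminate Ingrid.
Round 2: Hassan 95, Noah 349, Nadia 307, Ivan 212. Eliminate Hassan.
Round 3: Noah 349, Nadia 402, Ivan 212. Eliminate Ivan.
Round 4: Noah 349, Nadia 614. Nadia has a majority.

Nadia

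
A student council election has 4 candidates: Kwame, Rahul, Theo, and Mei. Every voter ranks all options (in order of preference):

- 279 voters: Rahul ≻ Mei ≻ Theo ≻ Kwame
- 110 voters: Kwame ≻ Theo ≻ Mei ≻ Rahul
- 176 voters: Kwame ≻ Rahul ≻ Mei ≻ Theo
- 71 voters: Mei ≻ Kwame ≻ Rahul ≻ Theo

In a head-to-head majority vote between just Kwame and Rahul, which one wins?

Voters preferring Kwame to Rahul: 357; preferring Rahul to Kwame: 279.
Kwame wins the head-to-head.

Kwame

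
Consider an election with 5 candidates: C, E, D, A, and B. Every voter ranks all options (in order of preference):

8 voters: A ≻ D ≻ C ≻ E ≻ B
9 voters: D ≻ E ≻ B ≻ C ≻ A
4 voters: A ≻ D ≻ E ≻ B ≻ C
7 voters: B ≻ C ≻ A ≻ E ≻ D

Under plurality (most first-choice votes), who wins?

First-place votes: C 0, E 0, D 9, A 12, B 7.
A has the most first-place votes.

A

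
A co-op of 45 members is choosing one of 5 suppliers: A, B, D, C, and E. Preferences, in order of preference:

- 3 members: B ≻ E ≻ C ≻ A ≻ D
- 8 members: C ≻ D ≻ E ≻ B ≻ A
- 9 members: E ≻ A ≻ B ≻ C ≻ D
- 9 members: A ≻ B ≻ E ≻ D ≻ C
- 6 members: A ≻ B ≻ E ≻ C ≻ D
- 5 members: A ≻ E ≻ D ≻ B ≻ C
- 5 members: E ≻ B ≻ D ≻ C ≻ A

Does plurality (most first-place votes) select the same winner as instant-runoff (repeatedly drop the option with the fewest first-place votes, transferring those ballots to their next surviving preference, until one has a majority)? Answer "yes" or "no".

Plurality — first-place votes: A 20, B 3, D 0, C 8, E 14. Winner: A.
Instant-runoff — R1 A 20, B 3, D 0, C 8, E 14 (D out); R2 A 20, B 3, C 8, E 14 (B out); R3 A 20, C 8, E 17 (C out); R4 A 20, E 25 (E winner). Winner: E.
The two methods disagree.

no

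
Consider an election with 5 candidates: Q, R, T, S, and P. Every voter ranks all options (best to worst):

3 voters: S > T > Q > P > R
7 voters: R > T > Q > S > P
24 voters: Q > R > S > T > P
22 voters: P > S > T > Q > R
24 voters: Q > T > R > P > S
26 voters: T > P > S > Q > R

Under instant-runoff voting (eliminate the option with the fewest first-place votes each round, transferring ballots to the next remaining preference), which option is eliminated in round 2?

R

Round 1: Q 48, R 7, T 26, S 3, P 22. Eliminate S.
Round 2: Q 48, R 7, T 29, P 22. Eliminate R.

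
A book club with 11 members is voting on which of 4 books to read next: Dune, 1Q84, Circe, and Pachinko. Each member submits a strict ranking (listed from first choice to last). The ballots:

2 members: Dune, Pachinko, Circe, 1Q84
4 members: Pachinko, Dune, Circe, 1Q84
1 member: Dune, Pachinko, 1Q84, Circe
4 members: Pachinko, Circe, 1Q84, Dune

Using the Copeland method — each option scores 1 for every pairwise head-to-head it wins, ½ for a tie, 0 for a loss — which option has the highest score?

Dune: beats 1Q84 and Circe; loses to Pachinko → score 2.
1Q84: loses to Dune, Circe, and Pachinko → score 0.
Circe: beats 1Q84; loses to Dune and Pachinko → score 1.
Pachinko: beats Dune, 1Q84, and Circe → score 3.
Pachinko has the best pairwise record.

Pachinko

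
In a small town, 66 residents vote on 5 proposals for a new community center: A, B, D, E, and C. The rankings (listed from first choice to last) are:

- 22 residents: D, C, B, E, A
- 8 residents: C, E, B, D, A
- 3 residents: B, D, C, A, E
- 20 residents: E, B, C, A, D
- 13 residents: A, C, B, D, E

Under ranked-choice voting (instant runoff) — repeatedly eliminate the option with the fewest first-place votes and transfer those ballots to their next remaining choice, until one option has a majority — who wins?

Round 1: A 13, B 3, D 22, E 20, C 8. Eliminate B.
Round 2: A 13, D 25, E 20, C 8. Eliminate C.
Round 3: A 13, D 25, E 28. Eliminate A.
Round 4: D 38, E 28. D has a majority.

D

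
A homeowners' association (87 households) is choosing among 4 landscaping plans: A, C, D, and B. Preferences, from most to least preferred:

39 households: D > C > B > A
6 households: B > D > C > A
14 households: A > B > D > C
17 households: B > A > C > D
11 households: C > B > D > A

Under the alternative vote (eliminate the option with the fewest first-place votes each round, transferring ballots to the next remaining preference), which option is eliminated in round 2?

A

Round 1: A 14, C 11, D 39, B 23. Eliminate C.
Round 2: A 14, D 39, B 34. Eliminate A.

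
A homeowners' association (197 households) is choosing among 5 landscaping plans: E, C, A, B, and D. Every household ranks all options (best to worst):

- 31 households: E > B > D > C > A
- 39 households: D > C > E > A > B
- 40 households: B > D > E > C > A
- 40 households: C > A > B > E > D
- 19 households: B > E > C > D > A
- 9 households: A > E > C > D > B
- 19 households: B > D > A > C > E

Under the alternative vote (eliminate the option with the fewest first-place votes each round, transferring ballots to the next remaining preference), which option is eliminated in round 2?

D

Round 1: E 31, C 40, A 9, B 78, D 39. Eliminate A.
Round 2: E 40, C 40, B 78, D 39. Eliminate D.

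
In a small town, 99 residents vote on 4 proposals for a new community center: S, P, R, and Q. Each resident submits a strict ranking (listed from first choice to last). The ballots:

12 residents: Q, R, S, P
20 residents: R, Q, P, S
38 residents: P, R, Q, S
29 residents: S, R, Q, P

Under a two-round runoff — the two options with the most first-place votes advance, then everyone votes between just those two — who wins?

P

Round 1 first-place votes: S 29, P 38, R 20, Q 12.
P and S advance.
Runoff: P is preferred to S by 58 voters; S by 41.
P wins the runoff.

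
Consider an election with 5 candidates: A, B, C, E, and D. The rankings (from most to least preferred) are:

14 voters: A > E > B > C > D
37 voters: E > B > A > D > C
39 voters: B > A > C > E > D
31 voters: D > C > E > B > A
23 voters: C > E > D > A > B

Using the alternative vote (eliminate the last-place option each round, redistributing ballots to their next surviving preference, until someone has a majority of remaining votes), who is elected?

Round 1: A 14, B 39, C 23, E 37, D 31. Eliminate A.
Round 2: B 39, C 23, E 51, D 31. Eliminate C.
Round 3: B 39, E 74, D 31. E has a majority.

E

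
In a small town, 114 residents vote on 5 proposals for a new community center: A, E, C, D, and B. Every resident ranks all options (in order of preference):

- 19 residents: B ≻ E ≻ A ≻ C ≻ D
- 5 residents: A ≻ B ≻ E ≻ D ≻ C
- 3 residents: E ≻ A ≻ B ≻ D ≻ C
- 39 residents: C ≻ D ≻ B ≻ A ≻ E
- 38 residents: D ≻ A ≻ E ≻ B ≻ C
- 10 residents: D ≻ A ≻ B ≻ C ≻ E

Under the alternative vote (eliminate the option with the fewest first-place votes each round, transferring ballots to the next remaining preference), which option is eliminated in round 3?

Round 1: A 5, E 3, C 39, D 48, B 19. Eliminate E.
Round 2: A 8, C 39, D 48, B 19. Eliminate A.
Round 3: C 39, D 48, B 27. Eliminate B.

B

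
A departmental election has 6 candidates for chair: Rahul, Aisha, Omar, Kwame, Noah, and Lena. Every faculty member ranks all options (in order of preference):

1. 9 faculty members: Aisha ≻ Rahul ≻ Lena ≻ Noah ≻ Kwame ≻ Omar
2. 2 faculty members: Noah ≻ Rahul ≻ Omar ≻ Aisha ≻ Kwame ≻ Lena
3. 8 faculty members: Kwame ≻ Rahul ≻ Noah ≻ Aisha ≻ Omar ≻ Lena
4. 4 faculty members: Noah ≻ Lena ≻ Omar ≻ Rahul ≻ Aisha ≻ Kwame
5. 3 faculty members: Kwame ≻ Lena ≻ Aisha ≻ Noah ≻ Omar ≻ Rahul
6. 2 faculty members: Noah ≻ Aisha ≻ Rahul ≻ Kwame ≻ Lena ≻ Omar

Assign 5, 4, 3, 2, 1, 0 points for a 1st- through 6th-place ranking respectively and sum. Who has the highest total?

Rahul: 9·4 + 2·4 + 8·4 + 4·2 + 3·0 + 2·3 = 90
Aisha: 9·5 + 2·2 + 8·2 + 4·1 + 3·3 + 2·4 = 86
Omar: 9·0 + 2·3 + 8·1 + 4·3 + 3·1 + 2·0 = 29
Kwame: 9·1 + 2·1 + 8·5 + 4·0 + 3·5 + 2·2 = 70
Noah: 9·2 + 2·5 + 8·3 + 4·5 + 3·2 + 2·5 = 88
Lena: 9·3 + 2·0 + 8·0 + 4·4 + 3·4 + 2·1 = 57
Rahul has the highest Borda score (90).

Rahul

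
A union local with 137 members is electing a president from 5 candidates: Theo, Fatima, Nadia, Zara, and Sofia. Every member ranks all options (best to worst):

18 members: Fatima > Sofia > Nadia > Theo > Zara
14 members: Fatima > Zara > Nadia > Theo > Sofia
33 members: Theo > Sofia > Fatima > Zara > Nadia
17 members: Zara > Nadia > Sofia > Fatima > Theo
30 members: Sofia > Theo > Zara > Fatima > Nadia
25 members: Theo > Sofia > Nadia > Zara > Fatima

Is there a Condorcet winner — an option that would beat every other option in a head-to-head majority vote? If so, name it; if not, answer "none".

Theo

Theo vs Fatima: 88–49 for Theo.
Theo vs Nadia: 88–49 for Theo.
Theo vs Zara: 106–31 for Theo.
Theo vs Sofia: 72–65 for Theo.
Theo beats every other option head-to-head.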